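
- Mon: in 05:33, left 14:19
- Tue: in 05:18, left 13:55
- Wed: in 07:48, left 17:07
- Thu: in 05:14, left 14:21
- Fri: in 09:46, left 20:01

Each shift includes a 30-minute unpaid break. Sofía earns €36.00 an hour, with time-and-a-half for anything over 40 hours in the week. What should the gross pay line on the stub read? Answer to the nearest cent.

€1632.60

Mon: 05:33–14:19 = 8 h 46 min; less 30 min break → 8 h 16 min
Tue: 05:18–13:55 = 8 h 37 min; less 30 min break → 8 h 7 min
Wed: 07:48–17:07 = 9 h 19 min; less 30 min break → 8 h 49 min
Thu: 05:14–14:21 = 9 h 7 min; less 30 min break → 8 h 37 min
Fri: 09:46–20:01 = 10 h 15 min; less 30 min break → 9 h 45 min
Total worked: 43 h 34 min = 2614 min.
Regular 40 h 0 min = 2400 min at €36.00/h; overtime 3 h 34 min = 214 min at €54.00/h.
Pay = (2400 × €36.00 + 214 × €54.00) ÷ 60 = €1632.60.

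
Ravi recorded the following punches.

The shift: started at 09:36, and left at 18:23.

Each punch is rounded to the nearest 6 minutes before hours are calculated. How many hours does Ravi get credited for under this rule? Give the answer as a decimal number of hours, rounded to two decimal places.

The shift: in 09:36→09:36, out 18:23→18:24; 8 h 48 min

8.80 hours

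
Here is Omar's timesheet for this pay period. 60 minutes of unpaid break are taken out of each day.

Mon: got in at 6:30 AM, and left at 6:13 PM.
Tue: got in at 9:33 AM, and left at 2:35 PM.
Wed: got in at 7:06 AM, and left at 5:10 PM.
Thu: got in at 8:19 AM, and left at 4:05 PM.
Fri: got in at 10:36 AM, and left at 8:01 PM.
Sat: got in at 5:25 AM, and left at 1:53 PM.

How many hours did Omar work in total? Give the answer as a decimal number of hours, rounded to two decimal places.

46.47 hours

Mon: 6:30 AM–6:13 PM = 11 h 43 min; less 60 min break → 10 h 43 min
Tue: 9:33 AM–2:35 PM = 5 h 2 min; less 60 min break → 4 h 2 min
Wed: 7:06 AM–5:10 PM = 10 h 4 min; less 60 min break → 9 h 4 min
Thu: 8:19 AM–4:05 PM = 7 h 46 min; less 60 min break → 6 h 46 min
Fri: 10:36 AM–8:01 PM = 9 h 25 min; less 60 min break → 8 h 25 min
Sat: 5:25 AM–1:53 PM = 8 h 28 min; less 60 min break → 7 h 28 min
Total: 10 h 43 min + 4 h 2 min + 9 h 4 min + 6 h 46 min + 8 h 25 min + 7 h 28 min = 46 h 28 min.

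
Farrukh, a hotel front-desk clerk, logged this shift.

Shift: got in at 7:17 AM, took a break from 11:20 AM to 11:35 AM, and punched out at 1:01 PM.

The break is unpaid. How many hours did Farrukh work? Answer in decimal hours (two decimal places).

Shift: 7:17 AM–1:01 PM = 5 h 44 min; less 15 min break → 5 h 29 min

5.48 hours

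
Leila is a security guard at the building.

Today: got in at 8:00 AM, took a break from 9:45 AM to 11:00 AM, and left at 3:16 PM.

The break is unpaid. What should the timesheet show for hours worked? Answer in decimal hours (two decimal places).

6.02 hours

Today: 8:00 AM–3:16 PM = 7 h 16 min; less 75 min break → 6 h 1 min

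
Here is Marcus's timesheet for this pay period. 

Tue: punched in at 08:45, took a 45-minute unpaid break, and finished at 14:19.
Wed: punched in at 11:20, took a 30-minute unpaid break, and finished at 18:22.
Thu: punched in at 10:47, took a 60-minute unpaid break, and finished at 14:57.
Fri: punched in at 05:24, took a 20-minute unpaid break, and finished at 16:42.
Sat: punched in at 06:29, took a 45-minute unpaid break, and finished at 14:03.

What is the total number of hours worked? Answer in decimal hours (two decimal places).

32.30 hours

Tue: 08:45–14:19 = 5 h 34 min; less 45 min break → 4 h 49 min
Wed: 11:20–18:22 = 7 h 2 min; less 30 min break → 6 h 32 min
Thu: 10:47–14:57 = 4 h 10 min; less 60 min break → 3 h 10 min
Fri: 05:24–16:42 = 11 h 18 min; less 20 min break → 10 h 58 min
Sat: 06:29–14:03 = 7 h 34 min; less 45 min break → 6 h 49 min
Total: 4 h 49 min + 6 h 32 min + 3 h 10 min + 10 h 58 min + 6 h 49 min = 32 h 18 min.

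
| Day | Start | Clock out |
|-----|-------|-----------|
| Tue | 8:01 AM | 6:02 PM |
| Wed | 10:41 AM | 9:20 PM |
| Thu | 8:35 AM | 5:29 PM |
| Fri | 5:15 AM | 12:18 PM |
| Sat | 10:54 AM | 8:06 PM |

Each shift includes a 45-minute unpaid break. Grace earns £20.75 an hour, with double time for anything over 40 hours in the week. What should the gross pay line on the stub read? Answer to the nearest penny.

£915.77

Tue: 8:01 AM–6:02 PM = 10 h 1 min; less 45 min break → 9 h 16 min
Wed: 10:41 AM–9:20 PM = 10 h 39 min; less 45 min break → 9 h 54 min
Thu: 8:35 AM–5:29 PM = 8 h 54 min; less 45 min break → 8 h 9 min
Fri: 5:15 AM–12:18 PM = 7 h 3 min; less 45 min break → 6 h 18 min
Sat: 10:54 AM–8:06 PM = 9 h 12 min; less 45 min break → 8 h 27 min
Total worked: 42 h 4 min = 2524 min.
Regular 40 h 0 min = 2400 min at £20.75/h; overtime 2 h 4 min = 124 min at £41.50/h.
Pay = (2400 × £20.75 + 124 × £41.50) ÷ 60 = £915.77.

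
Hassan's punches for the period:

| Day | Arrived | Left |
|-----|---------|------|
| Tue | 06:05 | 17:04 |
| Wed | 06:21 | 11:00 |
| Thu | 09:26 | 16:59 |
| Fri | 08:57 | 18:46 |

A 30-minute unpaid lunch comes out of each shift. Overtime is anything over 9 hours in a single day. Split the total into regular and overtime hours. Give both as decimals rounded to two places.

Regular 29.20 hours, overtime 1.80 hours

Tue: 06:05–17:04 = 10 h 59 min; less 30 min break → 10 h 29 min
Wed: 06:21–11:00 = 4 h 39 min; less 30 min break → 4 h 9 min
Thu: 09:26–16:59 = 7 h 33 min; less 30 min break → 7 h 3 min
Fri: 08:57–18:46 = 9 h 49 min; less 30 min break → 9 h 19 min
Tue reg 9 h 0 min / OT 1 h 29 min; Wed reg 4 h 9 min / OT 0 h 0 min; Thu reg 7 h 3 min / OT 0 h 0 min; Fri reg 9 h 0 min / OT 0 h 19 min.
Totals: regular 29 h 12 min, overtime 1 h 48 min.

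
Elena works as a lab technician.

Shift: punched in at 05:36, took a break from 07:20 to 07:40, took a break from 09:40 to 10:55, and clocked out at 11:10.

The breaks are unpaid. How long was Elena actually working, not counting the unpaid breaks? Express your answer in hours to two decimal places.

3.98 hours

Shift: 05:36–11:10 = 5 h 34 min; less 95 min break → 3 h 59 min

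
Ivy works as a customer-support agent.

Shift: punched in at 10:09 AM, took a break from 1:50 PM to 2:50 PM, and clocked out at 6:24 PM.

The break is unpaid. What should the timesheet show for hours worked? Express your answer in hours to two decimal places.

7.25 hours

Shift: 10:09 AM–6:24 PM = 8 h 15 min; less 60 min break → 7 h 15 min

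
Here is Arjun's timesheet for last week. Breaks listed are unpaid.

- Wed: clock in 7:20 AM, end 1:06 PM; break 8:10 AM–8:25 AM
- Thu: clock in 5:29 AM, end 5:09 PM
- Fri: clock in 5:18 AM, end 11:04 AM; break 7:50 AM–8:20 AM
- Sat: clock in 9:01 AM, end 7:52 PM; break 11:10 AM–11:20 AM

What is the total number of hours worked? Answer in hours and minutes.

33 h 8 min

Wed: 7:20 AM–1:06 PM = 5 h 46 min; less 15 min break → 5 h 31 min
Thu: 5:29 AM–5:09 PM = 11 h 40 min
Fri: 5:18 AM–11:04 AM = 5 h 46 min; less 30 min break → 5 h 16 min
Sat: 9:01 AM–7:52 PM = 10 h 51 min; less 10 min break → 10 h 41 min
Total: 5 h 31 min + 11 h 40 min + 5 h 16 min + 10 h 41 min = 33 h 8 min.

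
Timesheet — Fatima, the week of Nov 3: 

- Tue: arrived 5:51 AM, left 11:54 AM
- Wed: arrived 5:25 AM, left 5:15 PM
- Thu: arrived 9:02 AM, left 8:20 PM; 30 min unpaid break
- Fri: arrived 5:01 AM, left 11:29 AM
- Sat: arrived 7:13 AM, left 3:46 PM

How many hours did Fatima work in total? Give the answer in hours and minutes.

Tue: 5:51 AM–11:54 AM = 6 h 3 min
Wed: 5:25 AM–5:15 PM = 11 h 50 min
Thu: 9:02 AM–8:20 PM = 11 h 18 min; less 30 min break → 10 h 48 min
Fri: 5:01 AM–11:29 AM = 6 h 28 min
Sat: 7:13 AM–3:46 PM = 8 h 33 min
Total: 6 h 3 min + 11 h 50 min + 10 h 48 min + 6 h 28 min + 8 h 33 min = 43 h 42 min.

43 h 42 min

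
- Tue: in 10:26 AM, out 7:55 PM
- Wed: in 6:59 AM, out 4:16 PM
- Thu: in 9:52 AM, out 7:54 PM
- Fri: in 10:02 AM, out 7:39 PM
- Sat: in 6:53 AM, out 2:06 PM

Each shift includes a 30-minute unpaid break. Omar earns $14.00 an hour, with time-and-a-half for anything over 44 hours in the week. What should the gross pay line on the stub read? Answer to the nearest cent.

Tue: 10:26 AM–7:55 PM = 9 h 29 min; less 30 min break → 8 h 59 min
Wed: 6:59 AM–4:16 PM = 9 h 17 min; less 30 min break → 8 h 47 min
Thu: 9:52 AM–7:54 PM = 10 h 2 min; less 30 min break → 9 h 32 min
Fri: 10:02 AM–7:39 PM = 9 h 37 min; less 30 min break → 9 h 7 min
Sat: 6:53 AM–2:06 PM = 7 h 13 min; less 30 min break → 6 h 43 min
Total worked: 43 h 8 min = 2588 min.
Regular 43 h 8 min = 2588 min at $14.00/h; overtime 0 h 0 min = 0 min at $21.00/h.
Pay = (2588 × $14.00 + 0 × $21.00) ÷ 60 = $603.87.

$603.87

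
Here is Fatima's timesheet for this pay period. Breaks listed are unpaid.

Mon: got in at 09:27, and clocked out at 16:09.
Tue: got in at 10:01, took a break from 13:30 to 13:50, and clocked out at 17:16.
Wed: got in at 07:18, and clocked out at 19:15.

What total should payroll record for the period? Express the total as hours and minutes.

25 h 34 min

Mon: 09:27–16:09 = 6 h 42 min
Tue: 10:01–17:16 = 7 h 15 min; less 20 min break → 6 h 55 min
Wed: 07:18–19:15 = 11 h 57 min
Total: 6 h 42 min + 6 h 55 min + 11 h 57 min = 25 h 34 min.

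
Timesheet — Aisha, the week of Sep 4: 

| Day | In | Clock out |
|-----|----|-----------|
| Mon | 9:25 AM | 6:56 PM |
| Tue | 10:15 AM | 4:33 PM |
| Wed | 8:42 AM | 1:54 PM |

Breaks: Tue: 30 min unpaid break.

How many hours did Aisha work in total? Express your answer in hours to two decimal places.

Mon: 9:25 AM–6:56 PM = 9 h 31 min
Tue: 10:15 AM–4:33 PM = 6 h 18 min; less 30 min break → 5 h 48 min
Wed: 8:42 AM–1:54 PM = 5 h 12 min
Total: 9 h 31 min + 5 h 48 min + 5 h 12 min = 20 h 31 min.

20.52 hours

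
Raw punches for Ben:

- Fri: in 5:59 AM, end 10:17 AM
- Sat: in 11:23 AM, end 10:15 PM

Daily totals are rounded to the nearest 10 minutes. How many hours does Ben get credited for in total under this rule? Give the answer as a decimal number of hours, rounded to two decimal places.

15.17 hours

Fri: 5:59 AM–10:17 AM = 4 h 18 min → rounds to 4 h 20 min
Sat: 11:23 AM–10:15 PM = 10 h 52 min → rounds to 10 h 50 min
Total credited: 15 h 10 min.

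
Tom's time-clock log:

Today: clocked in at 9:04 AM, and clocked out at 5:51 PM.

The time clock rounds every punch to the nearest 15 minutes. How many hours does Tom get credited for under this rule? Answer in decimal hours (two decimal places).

Today: in 9:04 AM→9:00 AM, out 5:51 PM→5:45 PM; 8 h 45 min

8.75 hours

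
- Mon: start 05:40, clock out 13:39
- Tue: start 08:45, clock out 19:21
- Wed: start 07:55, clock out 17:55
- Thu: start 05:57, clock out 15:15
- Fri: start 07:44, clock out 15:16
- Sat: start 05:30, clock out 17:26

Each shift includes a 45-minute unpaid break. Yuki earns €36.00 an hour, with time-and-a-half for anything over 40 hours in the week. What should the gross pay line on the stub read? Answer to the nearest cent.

€2133.90

Mon: 05:40–13:39 = 7 h 59 min; less 45 min break → 7 h 14 min
Tue: 08:45–19:21 = 10 h 36 min; less 45 min break → 9 h 51 min
Wed: 07:55–17:55 = 10 h 0 min; less 45 min break → 9 h 15 min
Thu: 05:57–15:15 = 9 h 18 min; less 45 min break → 8 h 33 min
Fri: 07:44–15:16 = 7 h 32 min; less 45 min break → 6 h 47 min
Sat: 05:30–17:26 = 11 h 56 min; less 45 min break → 11 h 11 min
Total worked: 52 h 51 min = 3171 min.
Regular 40 h 0 min = 2400 min at €36.00/h; overtime 12 h 51 min = 771 min at €54.00/h.
Pay = (2400 × €36.00 + 771 × €54.00) ÷ 60 = €2133.90.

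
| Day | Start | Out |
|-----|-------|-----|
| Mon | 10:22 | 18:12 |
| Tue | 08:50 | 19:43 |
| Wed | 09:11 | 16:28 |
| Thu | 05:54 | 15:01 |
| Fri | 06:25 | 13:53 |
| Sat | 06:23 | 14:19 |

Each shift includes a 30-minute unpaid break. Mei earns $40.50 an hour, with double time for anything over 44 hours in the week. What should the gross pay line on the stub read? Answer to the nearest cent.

Mon: 10:22–18:12 = 7 h 50 min; less 30 min break → 7 h 20 min
Tue: 08:50–19:43 = 10 h 53 min; less 30 min break → 10 h 23 min
Wed: 09:11–16:28 = 7 h 17 min; less 30 min break → 6 h 47 min
Thu: 05:54–15:01 = 9 h 7 min; less 30 min break → 8 h 37 min
Fri: 06:25–13:53 = 7 h 28 min; less 30 min break → 6 h 58 min
Sat: 06:23–14:19 = 7 h 56 min; less 30 min break → 7 h 26 min
Total worked: 47 h 31 min = 2851 min.
Regular 44 h 0 min = 2640 min at $40.50/h; overtime 3 h 31 min = 211 min at $81.00/h.
Pay = (2640 × $40.50 + 211 × $81.00) ÷ 60 = $2066.85.

$2066.85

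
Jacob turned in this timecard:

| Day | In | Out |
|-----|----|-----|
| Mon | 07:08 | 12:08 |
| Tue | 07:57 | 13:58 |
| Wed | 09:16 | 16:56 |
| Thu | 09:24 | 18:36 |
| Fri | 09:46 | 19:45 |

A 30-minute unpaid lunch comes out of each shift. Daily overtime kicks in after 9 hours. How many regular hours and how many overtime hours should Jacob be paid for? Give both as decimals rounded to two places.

Mon: 07:08–12:08 = 5 h 0 min; less 30 min break → 4 h 30 min
Tue: 07:57–13:58 = 6 h 1 min; less 30 min break → 5 h 31 min
Wed: 09:16–16:56 = 7 h 40 min; less 30 min break → 7 h 10 min
Thu: 09:24–18:36 = 9 h 12 min; less 30 min break → 8 h 42 min
Fri: 09:46–19:45 = 9 h 59 min; less 30 min break → 9 h 29 min
Mon reg 4 h 30 min / OT 0 h 0 min; Tue reg 5 h 31 min / OT 0 h 0 min; Wed reg 7 h 10 min / OT 0 h 0 min; Thu reg 8 h 42 min / OT 0 h 0 min; Fri reg 9 h 0 min / OT 0 h 29 min.
Totals: regular 34 h 53 min, overtime 0 h 29 min.

Regular 34.88 hours, overtime 0.48 hours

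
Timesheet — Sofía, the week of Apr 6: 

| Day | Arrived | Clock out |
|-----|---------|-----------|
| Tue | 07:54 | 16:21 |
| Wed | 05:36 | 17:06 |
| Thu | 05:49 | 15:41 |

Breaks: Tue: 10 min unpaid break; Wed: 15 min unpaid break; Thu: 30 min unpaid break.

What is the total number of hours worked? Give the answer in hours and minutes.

Tue: 07:54–16:21 = 8 h 27 min; less 10 min break → 8 h 17 min
Wed: 05:36–17:06 = 11 h 30 min; less 15 min break → 11 h 15 min
Thu: 05:49–15:41 = 9 h 52 min; less 30 min break → 9 h 22 min
Total: 8 h 17 min + 11 h 15 min + 9 h 22 min = 28 h 54 min.

28 h 54 min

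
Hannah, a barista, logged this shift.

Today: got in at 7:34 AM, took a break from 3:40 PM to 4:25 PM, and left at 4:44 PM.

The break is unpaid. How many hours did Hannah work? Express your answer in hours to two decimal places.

Today: 7:34 AM–4:44 PM = 9 h 10 min; less 45 min break → 8 h 25 min

8.42 hours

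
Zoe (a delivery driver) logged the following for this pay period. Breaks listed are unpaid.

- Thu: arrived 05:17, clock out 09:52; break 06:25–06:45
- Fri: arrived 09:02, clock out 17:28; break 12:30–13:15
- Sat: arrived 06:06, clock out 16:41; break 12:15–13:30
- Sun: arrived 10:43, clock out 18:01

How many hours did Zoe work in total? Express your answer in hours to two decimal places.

Thu: 05:17–09:52 = 4 h 35 min; less 20 min break → 4 h 15 min
Fri: 09:02–17:28 = 8 h 26 min; less 45 min break → 7 h 41 min
Sat: 06:06–16:41 = 10 h 35 min; less 75 min break → 9 h 20 min
Sun: 10:43–18:01 = 7 h 18 min
Total: 4 h 15 min + 7 h 41 min + 9 h 20 min + 7 h 18 min = 28 h 34 min.

28.57 hours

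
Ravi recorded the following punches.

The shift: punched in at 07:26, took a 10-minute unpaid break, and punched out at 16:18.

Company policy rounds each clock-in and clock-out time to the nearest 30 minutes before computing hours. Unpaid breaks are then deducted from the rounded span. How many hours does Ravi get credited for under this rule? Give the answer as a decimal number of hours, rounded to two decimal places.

The shift: in 07:26→07:30, out 16:18→16:30; 9 h 0 min − 10 min = 8 h 50 min

8.83 hours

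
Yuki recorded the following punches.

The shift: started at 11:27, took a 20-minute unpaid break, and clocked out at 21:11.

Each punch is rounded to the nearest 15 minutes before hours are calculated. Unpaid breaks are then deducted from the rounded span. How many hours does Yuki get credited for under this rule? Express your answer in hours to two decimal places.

The shift: in 11:27→11:30, out 21:11→21:15; 9 h 45 min − 20 min = 9 h 25 min

9.42 hours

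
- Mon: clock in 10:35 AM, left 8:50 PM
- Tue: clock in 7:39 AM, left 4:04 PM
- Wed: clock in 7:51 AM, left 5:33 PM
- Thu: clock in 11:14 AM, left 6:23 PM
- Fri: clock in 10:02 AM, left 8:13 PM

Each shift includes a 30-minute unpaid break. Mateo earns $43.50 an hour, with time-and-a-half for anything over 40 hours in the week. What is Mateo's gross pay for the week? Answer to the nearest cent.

Mon: 10:35 AM–8:50 PM = 10 h 15 min; less 30 min break → 9 h 45 min
Tue: 7:39 AM–4:04 PM = 8 h 25 min; less 30 min break → 7 h 55 min
Wed: 7:51 AM–5:33 PM = 9 h 42 min; less 30 min break → 9 h 12 min
Thu: 11:14 AM–6:23 PM = 7 h 9 min; less 30 min break → 6 h 39 min
Fri: 10:02 AM–8:13 PM = 10 h 11 min; less 30 min break → 9 h 41 min
Total worked: 43 h 12 min = 2592 min.
Regular 40 h 0 min = 2400 min at $43.50/h; overtime 3 h 12 min = 192 min at $65.25/h.
Pay = (2400 × $43.50 + 192 × $65.25) ÷ 60 = $1948.80.

$1948.80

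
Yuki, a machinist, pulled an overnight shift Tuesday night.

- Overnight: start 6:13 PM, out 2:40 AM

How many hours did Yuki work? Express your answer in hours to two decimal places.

Overnight: 6:13 PM → midnight = 5 h 47 min; midnight → 2:40 AM = 2 h 40 min; span 8 h 27 min

8.45 hours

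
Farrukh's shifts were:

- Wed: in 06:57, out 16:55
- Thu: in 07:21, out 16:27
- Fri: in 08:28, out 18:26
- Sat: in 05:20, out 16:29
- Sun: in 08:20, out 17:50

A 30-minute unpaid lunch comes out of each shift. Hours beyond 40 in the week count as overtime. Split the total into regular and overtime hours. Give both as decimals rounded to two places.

Wed: 06:57–16:55 = 9 h 58 min; less 30 min break → 9 h 28 min
Thu: 07:21–16:27 = 9 h 6 min; less 30 min break → 8 h 36 min
Fri: 08:28–18:26 = 9 h 58 min; less 30 min break → 9 h 28 min
Sat: 05:20–16:29 = 11 h 9 min; less 30 min break → 10 h 39 min
Sun: 08:20–17:50 = 9 h 30 min; less 30 min break → 9 h 0 min
Total worked: 47 h 11 min = 47.18 h.
Threshold 40 h → overtime 7 h 11 min, regular 40 h 0 min.

Regular 40.00 hours, overtime 7.18 hours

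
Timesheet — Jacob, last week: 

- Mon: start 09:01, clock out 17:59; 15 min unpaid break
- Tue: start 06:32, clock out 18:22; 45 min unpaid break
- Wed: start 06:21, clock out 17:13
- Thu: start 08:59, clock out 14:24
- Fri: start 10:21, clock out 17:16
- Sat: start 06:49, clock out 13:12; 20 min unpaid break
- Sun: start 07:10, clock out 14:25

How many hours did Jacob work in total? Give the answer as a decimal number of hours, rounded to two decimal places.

Mon: 09:01–17:59 = 8 h 58 min; less 15 min break → 8 h 43 min
Tue: 06:32–18:22 = 11 h 50 min; less 45 min break → 11 h 5 min
Wed: 06:21–17:13 = 10 h 52 min
Thu: 08:59–14:24 = 5 h 25 min
Fri: 10:21–17:16 = 6 h 55 min
Sat: 06:49–13:12 = 6 h 23 min; less 20 min break → 6 h 3 min
Sun: 07:10–14:25 = 7 h 15 min
Total: 8 h 43 min + 11 h 5 min + 10 h 52 min + 5 h 25 min + 6 h 55 min + 6 h 3 min + 7 h 15 min = 56 h 18 min.

56.30 hours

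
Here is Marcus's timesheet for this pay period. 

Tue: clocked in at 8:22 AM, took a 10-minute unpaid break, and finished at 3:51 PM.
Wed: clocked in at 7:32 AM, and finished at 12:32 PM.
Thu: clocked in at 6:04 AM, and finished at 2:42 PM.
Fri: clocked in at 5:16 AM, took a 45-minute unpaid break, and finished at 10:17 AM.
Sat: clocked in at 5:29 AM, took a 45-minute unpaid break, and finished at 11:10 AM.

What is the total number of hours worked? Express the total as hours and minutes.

Tue: 8:22 AM–3:51 PM = 7 h 29 min; less 10 min break → 7 h 19 min
Wed: 7:32 AM–12:32 PM = 5 h 0 min
Thu: 6:04 AM–2:42 PM = 8 h 38 min
Fri: 5:16 AM–10:17 AM = 5 h 1 min; less 45 min break → 4 h 16 min
Sat: 5:29 AM–11:10 AM = 5 h 41 min; less 45 min break → 4 h 56 min
Total: 7 h 19 min + 5 h 0 min + 8 h 38 min + 4 h 16 min + 4 h 56 min = 30 h 9 min.

30 h 9 min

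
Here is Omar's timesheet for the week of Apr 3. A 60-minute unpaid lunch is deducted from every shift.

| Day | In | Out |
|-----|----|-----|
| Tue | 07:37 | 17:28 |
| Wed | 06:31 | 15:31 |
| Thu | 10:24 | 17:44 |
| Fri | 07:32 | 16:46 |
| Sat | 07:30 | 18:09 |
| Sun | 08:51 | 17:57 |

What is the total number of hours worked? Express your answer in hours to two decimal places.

Tue: 07:37–17:28 = 9 h 51 min; less 60 min break → 8 h 51 min
Wed: 06:31–15:31 = 9 h 0 min; less 60 min break → 8 h 0 min
Thu: 10:24–17:44 = 7 h 20 min; less 60 min break → 6 h 20 min
Fri: 07:32–16:46 = 9 h 14 min; less 60 min break → 8 h 14 min
Sat: 07:30–18:09 = 10 h 39 min; less 60 min break → 9 h 39 min
Sun: 08:51–17:57 = 9 h 6 min; less 60 min break → 8 h 6 min
Total: 8 h 51 min + 8 h 0 min + 6 h 20 min + 8 h 14 min + 9 h 39 min + 8 h 6 min = 49 h 10 min.

49.17 hours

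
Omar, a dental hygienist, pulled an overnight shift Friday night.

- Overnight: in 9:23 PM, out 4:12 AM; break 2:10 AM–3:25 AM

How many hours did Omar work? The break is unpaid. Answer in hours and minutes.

Overnight: 9:23 PM → midnight = 2 h 37 min; midnight → 4:12 AM = 4 h 12 min; span 6 h 49 min; less 75 min break → 5 h 34 min

5 h 34 min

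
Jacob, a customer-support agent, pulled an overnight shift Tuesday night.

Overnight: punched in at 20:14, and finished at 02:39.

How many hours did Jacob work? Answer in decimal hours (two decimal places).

Overnight: 20:14 → midnight = 3 h 46 min; midnight → 02:39 = 2 h 39 min; span 6 h 25 min

6.42 hours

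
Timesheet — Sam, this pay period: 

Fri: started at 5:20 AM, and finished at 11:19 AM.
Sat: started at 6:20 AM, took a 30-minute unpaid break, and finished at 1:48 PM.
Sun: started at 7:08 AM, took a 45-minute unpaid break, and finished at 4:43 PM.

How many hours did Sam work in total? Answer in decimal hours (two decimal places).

Fri: 5:20 AM–11:19 AM = 5 h 59 min
Sat: 6:20 AM–1:48 PM = 7 h 28 min; less 30 min break → 6 h 58 min
Sun: 7:08 AM–4:43 PM = 9 h 35 min; less 45 min break → 8 h 50 min
Total: 5 h 59 min + 6 h 58 min + 8 h 50 min = 21 h 47 min.

21.78 hours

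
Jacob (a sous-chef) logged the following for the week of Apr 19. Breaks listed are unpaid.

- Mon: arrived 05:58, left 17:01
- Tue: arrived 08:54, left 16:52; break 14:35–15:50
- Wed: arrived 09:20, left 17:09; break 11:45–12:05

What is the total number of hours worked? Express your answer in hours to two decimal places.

25.25 hours

Mon: 05:58–17:01 = 11 h 3 min
Tue: 08:54–16:52 = 7 h 58 min; less 75 min break → 6 h 43 min
Wed: 09:20–17:09 = 7 h 49 min; less 20 min break → 7 h 29 min
Total: 11 h 3 min + 6 h 43 min + 7 h 29 min = 25 h 15 min.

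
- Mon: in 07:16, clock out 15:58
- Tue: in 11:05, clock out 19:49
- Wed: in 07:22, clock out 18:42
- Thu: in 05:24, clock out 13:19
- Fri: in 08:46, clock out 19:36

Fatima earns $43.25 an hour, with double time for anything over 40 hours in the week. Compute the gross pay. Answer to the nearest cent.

$2380.19

Mon: 07:16–15:58 = 8 h 42 min
Tue: 11:05–19:49 = 8 h 44 min
Wed: 07:22–18:42 = 11 h 20 min
Thu: 05:24–13:19 = 7 h 55 min
Fri: 08:46–19:36 = 10 h 50 min
Total worked: 47 h 31 min = 2851 min.
Regular 40 h 0 min = 2400 min at $43.25/h; overtime 7 h 31 min = 451 min at $86.50/h.
Pay = (2400 × $43.25 + 451 × $86.50) ÷ 60 = $2380.19.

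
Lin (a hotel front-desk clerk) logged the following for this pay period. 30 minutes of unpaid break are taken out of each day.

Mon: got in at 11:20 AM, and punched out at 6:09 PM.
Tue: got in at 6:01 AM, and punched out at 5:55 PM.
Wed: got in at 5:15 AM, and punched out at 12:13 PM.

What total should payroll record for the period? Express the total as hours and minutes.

Mon: 11:20 AM–6:09 PM = 6 h 49 min; less 30 min break → 6 h 19 min
Tue: 6:01 AM–5:55 PM = 11 h 54 min; less 30 min break → 11 h 24 min
Wed: 5:15 AM–12:13 PM = 6 h 58 min; less 30 min break → 6 h 28 min
Total: 6 h 19 min + 11 h 24 min + 6 h 28 min = 24 h 11 min.

24 h 11 min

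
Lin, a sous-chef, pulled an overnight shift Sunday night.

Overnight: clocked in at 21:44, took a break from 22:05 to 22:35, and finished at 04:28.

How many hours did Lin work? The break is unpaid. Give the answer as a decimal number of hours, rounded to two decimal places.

Overnight: 21:44 → midnight = 2 h 16 min; midnight → 04:28 = 4 h 28 min; span 6 h 44 min; less 30 min break → 6 h 14 min

6.23 hours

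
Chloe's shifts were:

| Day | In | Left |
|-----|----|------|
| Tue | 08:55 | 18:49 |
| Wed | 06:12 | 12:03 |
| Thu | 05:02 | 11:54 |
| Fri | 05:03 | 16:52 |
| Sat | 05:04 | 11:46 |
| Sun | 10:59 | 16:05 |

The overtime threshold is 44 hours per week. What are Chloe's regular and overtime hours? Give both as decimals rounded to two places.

Regular 44.00 hours, overtime 2.23 hours

Tue: 08:55–18:49 = 9 h 54 min
Wed: 06:12–12:03 = 5 h 51 min
Thu: 05:02–11:54 = 6 h 52 min
Fri: 05:03–16:52 = 11 h 49 min
Sat: 05:04–11:46 = 6 h 42 min
Sun: 10:59–16:05 = 5 h 6 min
Total worked: 46 h 14 min = 46.23 h.
Threshold 44 h → overtime 2 h 14 min, regular 44 h 0 min.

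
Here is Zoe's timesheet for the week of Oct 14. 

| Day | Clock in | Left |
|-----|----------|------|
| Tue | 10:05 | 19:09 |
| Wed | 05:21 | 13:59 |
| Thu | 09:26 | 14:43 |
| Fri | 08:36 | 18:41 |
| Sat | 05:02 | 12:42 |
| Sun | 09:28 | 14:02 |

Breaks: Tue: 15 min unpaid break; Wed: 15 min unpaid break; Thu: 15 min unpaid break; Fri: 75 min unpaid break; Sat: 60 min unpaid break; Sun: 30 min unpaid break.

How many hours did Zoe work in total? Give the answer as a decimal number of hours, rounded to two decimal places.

Tue: 10:05–19:09 = 9 h 4 min; less 15 min break → 8 h 49 min
Wed: 05:21–13:59 = 8 h 38 min; less 15 min break → 8 h 23 min
Thu: 09:26–14:43 = 5 h 17 min; less 15 min break → 5 h 2 min
Fri: 08:36–18:41 = 10 h 5 min; less 75 min break → 8 h 50 min
Sat: 05:02–12:42 = 7 h 40 min; less 60 min break → 6 h 40 min
Sun: 09:28–14:02 = 4 h 34 min; less 30 min break → 4 h 4 min
Total: 8 h 49 min + 8 h 23 min + 5 h 2 min + 8 h 50 min + 6 h 40 min + 4 h 4 min = 41 h 48 min.

41.80 hours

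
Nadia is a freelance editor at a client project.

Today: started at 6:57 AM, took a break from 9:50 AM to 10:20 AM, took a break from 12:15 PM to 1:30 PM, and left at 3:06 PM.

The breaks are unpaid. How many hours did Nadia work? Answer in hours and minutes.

6 h 24 min

Today: 6:57 AM–3:06 PM = 8 h 9 min; less 105 min break → 6 h 24 min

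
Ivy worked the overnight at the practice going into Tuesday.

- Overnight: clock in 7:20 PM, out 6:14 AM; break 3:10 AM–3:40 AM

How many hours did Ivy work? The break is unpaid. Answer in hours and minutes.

Overnight: 7:20 PM → midnight = 4 h 40 min; midnight → 6:14 AM = 6 h 14 min; span 10 h 54 min; less 30 min break → 10 h 24 min

10 h 24 min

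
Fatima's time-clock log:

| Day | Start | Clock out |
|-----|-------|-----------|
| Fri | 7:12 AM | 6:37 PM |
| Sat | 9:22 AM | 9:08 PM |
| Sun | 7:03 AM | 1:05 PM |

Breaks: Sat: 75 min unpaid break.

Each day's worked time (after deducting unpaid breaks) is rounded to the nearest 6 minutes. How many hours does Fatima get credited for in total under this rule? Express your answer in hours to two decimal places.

27.90 hours

Fri: 7:12 AM–6:37 PM = 11 h 25 min → rounds to 11 h 24 min
Sat: 9:22 AM–9:08 PM = 11 h 46 min − 75 min = 10 h 31 min → rounds to 10 h 30 min
Sun: 7:03 AM–1:05 PM = 6 h 2 min → rounds to 6 h 0 min
Total credited: 27 h 54 min.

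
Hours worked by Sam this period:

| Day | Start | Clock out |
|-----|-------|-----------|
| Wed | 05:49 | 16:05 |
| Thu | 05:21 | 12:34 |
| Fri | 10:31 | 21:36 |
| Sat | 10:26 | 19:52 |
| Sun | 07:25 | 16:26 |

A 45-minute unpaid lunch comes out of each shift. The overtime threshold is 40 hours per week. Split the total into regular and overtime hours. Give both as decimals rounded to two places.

Regular 40.00 hours, overtime 3.27 hours

Wed: 05:49–16:05 = 10 h 16 min; less 45 min break → 9 h 31 min
Thu: 05:21–12:34 = 7 h 13 min; less 45 min break → 6 h 28 min
Fri: 10:31–21:36 = 11 h 5 min; less 45 min break → 10 h 20 min
Sat: 10:26–19:52 = 9 h 26 min; less 45 min break → 8 h 41 min
Sun: 07:25–16:26 = 9 h 1 min; less 45 min break → 8 h 16 min
Total worked: 43 h 16 min = 43.27 h.
Threshold 40 h → overtime 3 h 16 min, regular 40 h 0 min.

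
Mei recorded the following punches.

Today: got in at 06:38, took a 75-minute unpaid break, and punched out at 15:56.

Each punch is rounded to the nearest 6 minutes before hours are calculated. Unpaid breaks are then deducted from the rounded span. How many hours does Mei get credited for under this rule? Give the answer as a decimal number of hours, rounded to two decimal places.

8.05 hours

Today: in 06:38→06:36, out 15:56→15:54; 9 h 18 min − 75 min = 8 h 3 min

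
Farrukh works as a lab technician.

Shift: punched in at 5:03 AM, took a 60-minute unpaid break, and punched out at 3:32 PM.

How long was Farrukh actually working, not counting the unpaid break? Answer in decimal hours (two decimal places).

9.48 hours

Shift: 5:03 AM–3:32 PM = 10 h 29 min; less 60 min break → 9 h 29 min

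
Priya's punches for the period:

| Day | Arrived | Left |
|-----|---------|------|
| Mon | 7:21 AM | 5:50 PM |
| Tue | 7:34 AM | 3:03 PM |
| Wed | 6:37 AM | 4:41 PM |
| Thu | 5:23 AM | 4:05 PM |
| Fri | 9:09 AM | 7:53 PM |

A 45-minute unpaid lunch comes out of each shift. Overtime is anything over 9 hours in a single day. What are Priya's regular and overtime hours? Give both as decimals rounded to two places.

Mon: 7:21 AM–5:50 PM = 10 h 29 min; less 45 min break → 9 h 44 min
Tue: 7:34 AM–3:03 PM = 7 h 29 min; less 45 min break → 6 h 44 min
Wed: 6:37 AM–4:41 PM = 10 h 4 min; less 45 min break → 9 h 19 min
Thu: 5:23 AM–4:05 PM = 10 h 42 min; less 45 min break → 9 h 57 min
Fri: 9:09 AM–7:53 PM = 10 h 44 min; less 45 min break → 9 h 59 min
Mon reg 9 h 0 min / OT 0 h 44 min; Tue reg 6 h 44 min / OT 0 h 0 min; Wed reg 9 h 0 min / OT 0 h 19 min; Thu reg 9 h 0 min / OT 0 h 57 min; Fri reg 9 h 0 min / OT 0 h 59 min.
Totals: regular 42 h 44 min, overtime 2 h 59 min.

Regular 42.73 hours, overtime 2.98 hours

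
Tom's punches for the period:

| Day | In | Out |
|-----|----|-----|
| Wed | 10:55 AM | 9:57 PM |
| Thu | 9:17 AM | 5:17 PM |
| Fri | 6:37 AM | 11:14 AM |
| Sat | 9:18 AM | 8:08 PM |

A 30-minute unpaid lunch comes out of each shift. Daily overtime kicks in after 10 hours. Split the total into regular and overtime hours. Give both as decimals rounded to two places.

Wed: 10:55 AM–9:57 PM = 11 h 2 min; less 30 min break → 10 h 32 min
Thu: 9:17 AM–5:17 PM = 8 h 0 min; less 30 min break → 7 h 30 min
Fri: 6:37 AM–11:14 AM = 4 h 37 min; less 30 min break → 4 h 7 min
Sat: 9:18 AM–8:08 PM = 10 h 50 min; less 30 min break → 10 h 20 min
Wed reg 10 h 0 min / OT 0 h 32 min; Thu reg 7 h 30 min / OT 0 h 0 min; Fri reg 4 h 7 min / OT 0 h 0 min; Sat reg 10 h 0 min / OT 0 h 20 min.
Totals: regular 31 h 37 min, overtime 0 h 52 min.

Regular 31.62 hours, overtime 0.87 hours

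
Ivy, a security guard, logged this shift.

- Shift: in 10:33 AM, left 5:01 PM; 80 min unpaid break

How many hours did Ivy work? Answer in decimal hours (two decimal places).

5.13 hours

Shift: 10:33 AM–5:01 PM = 6 h 28 min; less 80 min break → 5 h 8 min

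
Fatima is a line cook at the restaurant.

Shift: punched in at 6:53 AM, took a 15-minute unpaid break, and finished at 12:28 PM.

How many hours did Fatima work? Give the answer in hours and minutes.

5 h 20 min

Shift: 6:53 AM–12:28 PM = 5 h 35 min; less 15 min break → 5 h 20 min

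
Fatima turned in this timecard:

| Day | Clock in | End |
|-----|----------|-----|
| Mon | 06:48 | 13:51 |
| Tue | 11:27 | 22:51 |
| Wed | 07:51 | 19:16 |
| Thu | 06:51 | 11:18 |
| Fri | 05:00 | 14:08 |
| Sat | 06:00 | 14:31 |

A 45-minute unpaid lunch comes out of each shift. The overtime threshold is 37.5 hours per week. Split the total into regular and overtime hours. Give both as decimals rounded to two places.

Regular 37.50 hours, overtime 9.97 hours

Mon: 06:48–13:51 = 7 h 3 min; less 45 min break → 6 h 18 min
Tue: 11:27–22:51 = 11 h 24 min; less 45 min break → 10 h 39 min
Wed: 07:51–19:16 = 11 h 25 min; less 45 min break → 10 h 40 min
Thu: 06:51–11:18 = 4 h 27 min; less 45 min break → 3 h 42 min
Fri: 05:00–14:08 = 9 h 8 min; less 45 min break → 8 h 23 min
Sat: 06:00–14:31 = 8 h 31 min; less 45 min break → 7 h 46 min
Total worked: 47 h 28 min = 47.47 h.
Threshold 37.5 h → overtime 9 h 58 min, regular 37 h 30 min.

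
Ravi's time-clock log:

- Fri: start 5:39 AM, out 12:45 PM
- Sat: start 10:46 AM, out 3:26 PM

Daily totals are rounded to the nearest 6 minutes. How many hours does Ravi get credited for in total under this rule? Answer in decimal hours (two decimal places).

Fri: 5:39 AM–12:45 PM = 7 h 6 min → rounds to 7 h 6 min
Sat: 10:46 AM–3:26 PM = 4 h 40 min → rounds to 4 h 42 min
Total credited: 11 h 48 min.

11.80 hours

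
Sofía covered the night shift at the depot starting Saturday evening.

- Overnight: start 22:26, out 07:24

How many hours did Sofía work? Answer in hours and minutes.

8 h 58 min

Overnight: 22:26 → midnight = 1 h 34 min; midnight → 07:24 = 7 h 24 min; span 8 h 58 min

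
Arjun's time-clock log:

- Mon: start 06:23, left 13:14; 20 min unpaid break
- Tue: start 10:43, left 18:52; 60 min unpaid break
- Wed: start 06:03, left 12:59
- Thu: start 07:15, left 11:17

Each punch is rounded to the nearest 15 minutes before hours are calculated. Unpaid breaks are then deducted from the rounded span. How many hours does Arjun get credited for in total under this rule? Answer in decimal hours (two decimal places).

Mon: in 06:23→06:30, out 13:14→13:15; 6 h 45 min − 20 min = 6 h 25 min
Tue: in 10:43→10:45, out 18:52→18:45; 8 h 0 min − 60 min = 7 h 0 min
Wed: in 06:03→06:00, out 12:59→13:00; 7 h 0 min
Thu: in 07:15→07:15, out 11:17→11:15; 4 h 0 min
Total credited: 24 h 25 min.

24.42 hours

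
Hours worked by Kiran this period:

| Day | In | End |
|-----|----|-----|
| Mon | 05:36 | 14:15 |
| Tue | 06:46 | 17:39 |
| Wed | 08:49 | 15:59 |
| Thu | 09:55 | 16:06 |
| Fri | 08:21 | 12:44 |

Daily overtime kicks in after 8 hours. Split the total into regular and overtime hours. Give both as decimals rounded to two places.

Mon: 05:36–14:15 = 8 h 39 min
Tue: 06:46–17:39 = 10 h 53 min
Wed: 08:49–15:59 = 7 h 10 min
Thu: 09:55–16:06 = 6 h 11 min
Fri: 08:21–12:44 = 4 h 23 min
Mon reg 8 h 0 min / OT 0 h 39 min; Tue reg 8 h 0 min / OT 2 h 53 min; Wed reg 7 h 10 min / OT 0 h 0 min; Thu reg 6 h 11 min / OT 0 h 0 min; Fri reg 4 h 23 min / OT 0 h 0 min.
Totals: regular 33 h 44 min, overtime 3 h 32 min.

Regular 33.73 hours, overtime 3.53 hours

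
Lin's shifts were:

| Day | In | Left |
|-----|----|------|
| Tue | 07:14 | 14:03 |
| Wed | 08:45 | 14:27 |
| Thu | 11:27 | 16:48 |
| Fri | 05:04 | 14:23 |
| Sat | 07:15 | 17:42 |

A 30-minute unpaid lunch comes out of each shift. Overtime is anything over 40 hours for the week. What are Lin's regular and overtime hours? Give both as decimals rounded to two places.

Tue: 07:14–14:03 = 6 h 49 min; less 30 min break → 6 h 19 min
Wed: 08:45–14:27 = 5 h 42 min; less 30 min break → 5 h 12 min
Thu: 11:27–16:48 = 5 h 21 min; less 30 min break → 4 h 51 min
Fri: 05:04–14:23 = 9 h 19 min; less 30 min break → 8 h 49 min
Sat: 07:15–17:42 = 10 h 27 min; less 30 min break → 9 h 57 min
Total worked: 35 h 8 min = 35.13 h.
Threshold 40 h → overtime 0 h 0 min, regular 35 h 8 min.

Regular 35.13 hours, overtime 0.00 hours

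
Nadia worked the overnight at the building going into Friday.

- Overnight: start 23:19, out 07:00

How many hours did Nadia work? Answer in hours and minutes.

Overnight: 23:19 → midnight = 0 h 41 min; midnight → 07:00 = 7 h 0 min; span 7 h 41 min

7 h 41 min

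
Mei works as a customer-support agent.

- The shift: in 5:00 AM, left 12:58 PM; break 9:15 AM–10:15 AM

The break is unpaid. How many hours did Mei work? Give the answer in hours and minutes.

6 h 58 min

The shift: 5:00 AM–12:58 PM = 7 h 58 min; less 60 min break → 6 h 58 min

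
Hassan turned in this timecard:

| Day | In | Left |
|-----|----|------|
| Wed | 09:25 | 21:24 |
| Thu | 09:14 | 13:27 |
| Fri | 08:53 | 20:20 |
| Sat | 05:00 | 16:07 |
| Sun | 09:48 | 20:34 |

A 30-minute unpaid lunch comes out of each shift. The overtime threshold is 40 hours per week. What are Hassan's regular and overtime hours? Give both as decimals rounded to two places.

Regular 40.00 hours, overtime 7.03 hours

Wed: 09:25–21:24 = 11 h 59 min; less 30 min break → 11 h 29 min
Thu: 09:14–13:27 = 4 h 13 min; less 30 min break → 3 h 43 min
Fri: 08:53–20:20 = 11 h 27 min; less 30 min break → 10 h 57 min
Sat: 05:00–16:07 = 11 h 7 min; less 30 min break → 10 h 37 min
Sun: 09:48–20:34 = 10 h 46 min; less 30 min break → 10 h 16 min
Total worked: 47 h 2 min = 47.03 h.
Threshold 40 h → overtime 7 h 2 min, regular 40 h 0 min.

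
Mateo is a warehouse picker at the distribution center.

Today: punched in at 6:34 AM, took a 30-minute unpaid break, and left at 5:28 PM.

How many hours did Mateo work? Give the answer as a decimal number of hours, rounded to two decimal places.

10.40 hours

Today: 6:34 AM–5:28 PM = 10 h 54 min; less 30 min break → 10 h 24 min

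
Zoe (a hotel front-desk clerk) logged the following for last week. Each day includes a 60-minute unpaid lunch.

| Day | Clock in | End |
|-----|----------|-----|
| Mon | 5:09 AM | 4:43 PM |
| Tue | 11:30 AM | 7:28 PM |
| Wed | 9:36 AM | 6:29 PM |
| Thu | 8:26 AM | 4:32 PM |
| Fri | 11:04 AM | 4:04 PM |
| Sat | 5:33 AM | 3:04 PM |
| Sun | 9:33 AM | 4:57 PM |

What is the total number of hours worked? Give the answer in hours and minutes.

51 h 26 min

Mon: 5:09 AM–4:43 PM = 11 h 34 min; less 60 min break → 10 h 34 min
Tue: 11:30 AM–7:28 PM = 7 h 58 min; less 60 min break → 6 h 58 min
Wed: 9:36 AM–6:29 PM = 8 h 53 min; less 60 min break → 7 h 53 min
Thu: 8:26 AM–4:32 PM = 8 h 6 min; less 60 min break → 7 h 6 min
Fri: 11:04 AM–4:04 PM = 5 h 0 min; less 60 min break → 4 h 0 min
Sat: 5:33 AM–3:04 PM = 9 h 31 min; less 60 min break → 8 h 31 min
Sun: 9:33 AM–4:57 PM = 7 h 24 min; less 60 min break → 6 h 24 min
Total: 10 h 34 min + 6 h 58 min + 7 h 53 min + 7 h 6 min + 4 h 0 min + 8 h 31 min + 6 h 24 min = 51 h 26 min.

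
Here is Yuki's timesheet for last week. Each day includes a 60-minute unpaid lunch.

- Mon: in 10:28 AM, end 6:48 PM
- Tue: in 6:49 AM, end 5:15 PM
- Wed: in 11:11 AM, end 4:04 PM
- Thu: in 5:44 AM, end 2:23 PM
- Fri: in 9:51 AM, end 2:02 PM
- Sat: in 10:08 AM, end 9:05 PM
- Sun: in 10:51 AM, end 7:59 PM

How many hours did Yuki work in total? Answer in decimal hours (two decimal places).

Mon: 10:28 AM–6:48 PM = 8 h 20 min; less 60 min break → 7 h 20 min
Tue: 6:49 AM–5:15 PM = 10 h 26 min; less 60 min break → 9 h 26 min
Wed: 11:11 AM–4:04 PM = 4 h 53 min; less 60 min break → 3 h 53 min
Thu: 5:44 AM–2:23 PM = 8 h 39 min; less 60 min break → 7 h 39 min
Fri: 9:51 AM–2:02 PM = 4 h 11 min; less 60 min break → 3 h 11 min
Sat: 10:08 AM–9:05 PM = 10 h 57 min; less 60 min break → 9 h 57 min
Sun: 10:51 AM–7:59 PM = 9 h 8 min; less 60 min break → 8 h 8 min
Total: 7 h 20 min + 9 h 26 min + 3 h 53 min + 7 h 39 min + 3 h 11 min + 9 h 57 min + 8 h 8 min = 49 h 34 min.

49.57 hours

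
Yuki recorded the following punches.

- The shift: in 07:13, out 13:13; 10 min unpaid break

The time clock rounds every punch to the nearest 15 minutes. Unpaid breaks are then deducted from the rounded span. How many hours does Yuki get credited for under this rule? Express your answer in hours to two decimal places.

The shift: in 07:13→07:15, out 13:13→13:15; 6 h 0 min − 10 min = 5 h 50 min

5.83 hours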